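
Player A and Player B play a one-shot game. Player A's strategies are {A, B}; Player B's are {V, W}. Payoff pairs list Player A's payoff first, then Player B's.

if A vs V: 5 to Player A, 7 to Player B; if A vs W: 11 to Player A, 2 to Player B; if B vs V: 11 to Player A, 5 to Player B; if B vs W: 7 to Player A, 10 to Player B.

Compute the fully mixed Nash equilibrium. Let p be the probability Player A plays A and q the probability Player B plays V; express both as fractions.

p = 1/2, q = 2/5

Each player's mixing probability is pinned down by making the *other* player indifferent.
Player B indifferent between V and W: p·7 + (1−p)·5 = p·2 + (1−p)·10 ⟹ 5 + 2p = 10 + (-8)p ⟹ p = 1/2.
Player A indifferent between A and B: q·5 + (1−q)·11 = q·11 + (1−q)·7 ⟹ 11 + (-6)q = 7 + 4q ⟹ q = 2/5.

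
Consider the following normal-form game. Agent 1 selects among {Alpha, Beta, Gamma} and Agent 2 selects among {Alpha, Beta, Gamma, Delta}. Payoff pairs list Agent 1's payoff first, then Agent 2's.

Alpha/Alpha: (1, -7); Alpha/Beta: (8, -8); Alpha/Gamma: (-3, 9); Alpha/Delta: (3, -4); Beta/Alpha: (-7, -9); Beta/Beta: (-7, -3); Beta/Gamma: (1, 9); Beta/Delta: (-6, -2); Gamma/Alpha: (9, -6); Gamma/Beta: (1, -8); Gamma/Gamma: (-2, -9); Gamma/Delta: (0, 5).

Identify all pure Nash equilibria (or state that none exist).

Check mutual best responses: a cell is a NE iff neither player can gain by unilaterally deviating.
Agent 1's best responses — vs Alpha: Gamma (payoff 9); vs Beta: Alpha (payoff 8); vs Gamma: Beta (payoff 1); vs Delta: Alpha (payoff 3).
Agent 2's best responses — vs Alpha: Gamma (payoff 9); vs Beta: Gamma (payoff 9); vs Gamma: Delta (payoff 5).
The only mutual best response is (Beta, Gamma); neither player gains by switching there.

(Beta, Gamma)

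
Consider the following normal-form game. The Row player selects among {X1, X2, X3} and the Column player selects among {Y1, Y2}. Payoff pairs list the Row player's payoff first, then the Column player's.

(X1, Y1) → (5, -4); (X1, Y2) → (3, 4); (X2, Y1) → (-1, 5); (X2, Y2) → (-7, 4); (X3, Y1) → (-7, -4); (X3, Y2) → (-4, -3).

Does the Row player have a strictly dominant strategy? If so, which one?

A strategy is strictly dominant if it gives the Row player a strictly higher payoff than every other strategy, against every choice by the opponent.
X1 strictly dominates: vs Y1: 5 > each of {-1, -7}; vs Y2: 3 > each of {-7, -4}.

X1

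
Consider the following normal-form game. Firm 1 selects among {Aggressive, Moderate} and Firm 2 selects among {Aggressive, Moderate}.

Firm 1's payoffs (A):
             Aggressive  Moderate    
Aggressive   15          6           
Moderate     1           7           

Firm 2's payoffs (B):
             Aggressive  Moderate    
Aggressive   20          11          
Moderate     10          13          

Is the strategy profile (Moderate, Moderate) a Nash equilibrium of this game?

Yes

Holding Firm 2 at Moderate: Firm 1 gets 7 from Moderate, versus 6 from Aggressive. No profitable deviation for Firm 1.
Holding Firm 1 at Moderate: Firm 2 gets 13 from Moderate, versus 10 from Aggressive. No profitable deviation for Firm 2 either.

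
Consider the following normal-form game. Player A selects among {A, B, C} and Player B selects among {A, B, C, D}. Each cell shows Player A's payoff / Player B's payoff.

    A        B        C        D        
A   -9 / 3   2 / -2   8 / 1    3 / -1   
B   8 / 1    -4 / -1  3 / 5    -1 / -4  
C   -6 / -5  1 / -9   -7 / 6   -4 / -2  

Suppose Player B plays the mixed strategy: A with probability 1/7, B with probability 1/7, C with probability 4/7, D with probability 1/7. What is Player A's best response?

A

Compute Player A's expected payoff from each pure strategy against the given mix.
A: (1/7)·(-9) + (1/7)·2 + (4/7)·8 + (1/7)·3 = 4
B: (1/7)·8 + (1/7)·(-4) + (4/7)·3 + (1/7)·(-1) = 15/7
C: (1/7)·(-6) + (1/7)·1 + (4/7)·(-7) + (1/7)·(-4) = -37/7
Highest expected payoff is 4, from A.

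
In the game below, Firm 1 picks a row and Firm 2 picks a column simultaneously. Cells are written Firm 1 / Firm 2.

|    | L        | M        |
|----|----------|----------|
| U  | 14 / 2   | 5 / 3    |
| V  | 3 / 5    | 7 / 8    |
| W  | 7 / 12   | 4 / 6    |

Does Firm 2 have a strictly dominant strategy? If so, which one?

Check whether one of Firm 2's strategies beats all alternatives regardless of what the opponent does.
L is not dominant: against U, M gives 3 > 2.
M is not dominant: against W, L gives 12 > 6.
No single strategy is best against every opponent action.

None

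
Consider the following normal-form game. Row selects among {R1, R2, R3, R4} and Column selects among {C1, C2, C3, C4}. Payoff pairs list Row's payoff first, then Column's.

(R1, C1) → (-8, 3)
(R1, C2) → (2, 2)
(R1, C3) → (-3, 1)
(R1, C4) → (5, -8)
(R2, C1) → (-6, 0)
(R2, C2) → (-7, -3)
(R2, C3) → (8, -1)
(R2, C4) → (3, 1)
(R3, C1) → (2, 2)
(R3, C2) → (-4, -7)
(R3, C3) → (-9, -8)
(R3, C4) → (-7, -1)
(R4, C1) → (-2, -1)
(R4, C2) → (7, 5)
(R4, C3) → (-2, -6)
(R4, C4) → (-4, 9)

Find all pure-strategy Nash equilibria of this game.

(R3, C1)

Check mutual best responses: a cell is a NE iff neither player can gain by unilaterally deviating.
Row's best responses — vs C1: R3 (payoff 2); vs C2: R4 (payoff 7); vs C3: R2 (payoff 8); vs C4: R1 (payoff 5).
Column's best responses — vs R1: C1 (payoff 3); vs R2: C4 (payoff 1); vs R3: C1 (payoff 2); vs R4: C4 (payoff 9).
The only mutual best response is (R3, C1); neither player gains by switching there.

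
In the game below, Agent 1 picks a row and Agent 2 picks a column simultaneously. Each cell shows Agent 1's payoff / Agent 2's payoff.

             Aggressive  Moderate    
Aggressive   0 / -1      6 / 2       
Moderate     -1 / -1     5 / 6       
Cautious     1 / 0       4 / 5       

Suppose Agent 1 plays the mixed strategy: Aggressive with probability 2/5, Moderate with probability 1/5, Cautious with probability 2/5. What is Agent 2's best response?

Moderate

Compute Agent 2's expected payoff from each pure strategy against the given mix.
Aggressive: (2/5)·(-1) + (1/5)·(-1) + (2/5)·0 = -3/5
Moderate: (2/5)·2 + (1/5)·6 + (2/5)·5 = 4
Highest expected payoff is 4, from Moderate.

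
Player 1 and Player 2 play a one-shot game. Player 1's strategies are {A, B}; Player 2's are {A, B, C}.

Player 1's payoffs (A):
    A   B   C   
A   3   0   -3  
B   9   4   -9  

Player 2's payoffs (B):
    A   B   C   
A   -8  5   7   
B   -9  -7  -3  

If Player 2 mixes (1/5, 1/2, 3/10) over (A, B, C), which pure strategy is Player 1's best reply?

B

Player 1's best reply maximizes expected payoff against the mix.
A: (1/5)·3 + (1/2)·0 + (3/10)·(-3) = -3/10
B: (1/5)·9 + (1/2)·4 + (3/10)·(-9) = 11/10
Highest expected payoff is 11/10, from B.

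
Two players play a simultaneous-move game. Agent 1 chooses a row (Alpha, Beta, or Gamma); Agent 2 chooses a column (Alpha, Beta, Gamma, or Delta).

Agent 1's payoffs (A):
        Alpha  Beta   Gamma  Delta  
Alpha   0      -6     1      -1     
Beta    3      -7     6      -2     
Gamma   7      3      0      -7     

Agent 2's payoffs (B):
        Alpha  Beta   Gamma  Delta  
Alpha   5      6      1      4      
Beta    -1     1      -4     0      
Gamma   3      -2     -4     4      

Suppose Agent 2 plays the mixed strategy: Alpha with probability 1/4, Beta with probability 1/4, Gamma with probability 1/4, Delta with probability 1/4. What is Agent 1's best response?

Gamma

Compute Agent 1's expected payoff from each pure strategy against the given mix.
Alpha: (1/4)·0 + (1/4)·(-6) + (1/4)·1 + (1/4)·(-1) = -3/2
Beta: (1/4)·3 + (1/4)·(-7) + (1/4)·6 + (1/4)·(-2) = 0
Gamma: (1/4)·7 + (1/4)·3 + (1/4)·0 + (1/4)·(-7) = 3/4
Highest expected payoff is 3/4, from Gamma.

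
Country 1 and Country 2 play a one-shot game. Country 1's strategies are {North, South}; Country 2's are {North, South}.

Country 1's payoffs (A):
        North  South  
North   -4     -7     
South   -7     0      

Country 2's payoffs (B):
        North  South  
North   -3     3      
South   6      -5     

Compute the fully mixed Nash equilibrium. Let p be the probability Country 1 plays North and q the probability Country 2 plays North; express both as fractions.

In a mixed NE each player is indifferent between their pure strategies, so the opponent's mix sets the indifference.
Country 2 indifferent between North and South: p·(-3) + (1−p)·6 = p·3 + (1−p)·(-5) ⟹ 6 + (-9)p = (-5) + 8p ⟹ p = 11/17.
Country 1 indifferent between North and South: q·(-4) + (1−q)·(-7) = q·(-7) + (1−q)·0 ⟹ (-7) + 3q = 0 + (-7)q ⟹ q = 7/10.

p = 11/17, q = 7/10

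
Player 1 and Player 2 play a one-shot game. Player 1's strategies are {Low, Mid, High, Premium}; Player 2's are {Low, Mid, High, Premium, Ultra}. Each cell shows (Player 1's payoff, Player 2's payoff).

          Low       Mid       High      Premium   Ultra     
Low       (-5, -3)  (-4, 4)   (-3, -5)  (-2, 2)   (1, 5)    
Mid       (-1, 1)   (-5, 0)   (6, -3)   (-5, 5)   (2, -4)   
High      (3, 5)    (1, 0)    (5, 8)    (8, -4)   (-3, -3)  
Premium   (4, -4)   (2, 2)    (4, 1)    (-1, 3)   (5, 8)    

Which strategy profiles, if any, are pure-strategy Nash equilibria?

Find each player's best response to every opponent strategy; NE are the intersections.
Player 1's best responses — vs Low: Premium (payoff 4); vs Mid: Premium (payoff 2); vs High: Mid (payoff 6); vs Premium: High (payoff 8); vs Ultra: Premium (payoff 5).
Player 2's best responses — vs Low: Ultra (payoff 5); vs Mid: Premium (payoff 5); vs High: High (payoff 8); vs Premium: Ultra (payoff 8).
The only mutual best response is (Premium, Ultra); neither player gains by switching there.

(Premium, Ultra)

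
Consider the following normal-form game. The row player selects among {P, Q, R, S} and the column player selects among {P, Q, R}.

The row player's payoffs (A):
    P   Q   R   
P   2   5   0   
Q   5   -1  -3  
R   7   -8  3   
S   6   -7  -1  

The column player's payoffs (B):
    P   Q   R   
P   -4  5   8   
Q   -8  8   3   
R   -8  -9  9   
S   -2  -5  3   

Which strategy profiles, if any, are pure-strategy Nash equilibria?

A profile is a Nash equilibrium when each player is best-responding to the other.
The row player's best responses — vs P: R (payoff 7); vs Q: P (payoff 5); vs R: R (payoff 3).
The column player's best responses — vs P: R (payoff 8); vs Q: Q (payoff 8); vs R: R (payoff 9); vs S: R (payoff 3).
The only mutual best response is (R, R); neither player gains by switching there.

(R, R)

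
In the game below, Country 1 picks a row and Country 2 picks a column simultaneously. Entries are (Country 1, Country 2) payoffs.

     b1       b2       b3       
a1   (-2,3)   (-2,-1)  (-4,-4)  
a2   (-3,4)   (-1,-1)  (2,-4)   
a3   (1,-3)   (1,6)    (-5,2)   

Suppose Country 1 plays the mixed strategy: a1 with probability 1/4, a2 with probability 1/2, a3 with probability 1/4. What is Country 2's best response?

b1

Country 2's best reply maximizes expected payoff against the mix.
b1: (1/4)·3 + (1/2)·4 + (1/4)·(-3) = 2
b2: (1/4)·(-1) + (1/2)·(-1) + (1/4)·6 = 3/4
b3: (1/4)·(-4) + (1/2)·(-4) + (1/4)·2 = -5/2
Highest expected payoff is 2, from b1.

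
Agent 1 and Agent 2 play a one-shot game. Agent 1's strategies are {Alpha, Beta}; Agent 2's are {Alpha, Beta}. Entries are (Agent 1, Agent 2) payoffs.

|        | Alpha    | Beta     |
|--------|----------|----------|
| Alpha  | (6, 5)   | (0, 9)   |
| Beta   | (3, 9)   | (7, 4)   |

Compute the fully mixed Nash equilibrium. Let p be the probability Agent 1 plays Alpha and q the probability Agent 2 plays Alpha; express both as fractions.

p = 5/9, q = 7/10

Each player's mixing probability is pinned down by making the *other* player indifferent.
Agent 2 indifferent between Alpha and Beta: p·5 + (1−p)·9 = p·9 + (1−p)·4 ⟹ 9 + (-4)p = 4 + 5p ⟹ p = 5/9.
Agent 1 indifferent between Alpha and Beta: q·6 + (1−q)·0 = q·3 + (1−q)·7 ⟹ 0 + 6q = 7 + (-4)q ⟹ q = 7/10.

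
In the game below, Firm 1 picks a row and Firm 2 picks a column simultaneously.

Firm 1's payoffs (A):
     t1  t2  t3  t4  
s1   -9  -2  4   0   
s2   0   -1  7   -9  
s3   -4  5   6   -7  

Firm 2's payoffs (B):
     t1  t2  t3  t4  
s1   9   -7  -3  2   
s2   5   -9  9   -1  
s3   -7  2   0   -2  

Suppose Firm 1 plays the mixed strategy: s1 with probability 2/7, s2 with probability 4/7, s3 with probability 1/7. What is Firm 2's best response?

Firm 2's best reply maximizes expected payoff against the mix.
t1: (2/7)·9 + (4/7)·5 + (1/7)·(-7) = 31/7
t2: (2/7)·(-7) + (4/7)·(-9) + (1/7)·2 = -48/7
t3: (2/7)·(-3) + (4/7)·9 + (1/7)·0 = 30/7
t4: (2/7)·2 + (4/7)·(-1) + (1/7)·(-2) = -2/7
Highest expected payoff is 31/7, from t1.

t1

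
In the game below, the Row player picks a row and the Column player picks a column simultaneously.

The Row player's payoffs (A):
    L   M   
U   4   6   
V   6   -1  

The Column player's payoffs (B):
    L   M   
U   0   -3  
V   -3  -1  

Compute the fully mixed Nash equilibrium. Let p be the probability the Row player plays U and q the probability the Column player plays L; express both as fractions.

p = 2/5, q = 7/9

Each player's mixing probability is pinned down by making the *other* player indifferent.
The Column player indifferent between L and M: p·0 + (1−p)·(-3) = p·(-3) + (1−p)·(-1) ⟹ (-3) + 3p = (-1) + (-2)p ⟹ p = 2/5.
The Row player indifferent between U and V: q·4 + (1−q)·6 = q·6 + (1−q)·(-1) ⟹ 6 + (-2)q = (-1) + 7q ⟹ q = 7/9.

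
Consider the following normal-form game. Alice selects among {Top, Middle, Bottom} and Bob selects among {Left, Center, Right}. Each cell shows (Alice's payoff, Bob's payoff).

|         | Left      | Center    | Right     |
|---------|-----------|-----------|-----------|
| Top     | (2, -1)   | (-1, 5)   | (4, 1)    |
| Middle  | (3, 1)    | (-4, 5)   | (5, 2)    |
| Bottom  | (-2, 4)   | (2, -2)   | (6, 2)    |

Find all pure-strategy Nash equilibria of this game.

None

A profile is a Nash equilibrium when each player is best-responding to the other.
Alice's best responses — vs Left: Middle (payoff 3); vs Center: Bottom (payoff 2); vs Right: Bottom (payoff 6).
Bob's best responses — vs Top: Center (payoff 5); vs Middle: Center (payoff 5); vs Bottom: Left (payoff 4).
No cell has both players best-responding. For instance, Alice's best reply to Right is Bottom, but against Bottom Bob prefers Left over Right.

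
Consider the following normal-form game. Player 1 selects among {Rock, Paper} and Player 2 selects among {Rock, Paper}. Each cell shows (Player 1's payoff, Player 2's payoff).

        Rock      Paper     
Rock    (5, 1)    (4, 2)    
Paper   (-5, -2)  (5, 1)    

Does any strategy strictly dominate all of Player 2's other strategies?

Check whether one of Player 2's strategies beats all alternatives regardless of what the opponent does.
Paper strictly dominates: vs Rock: 2 > 1; vs Paper: 1 > -2.

Paper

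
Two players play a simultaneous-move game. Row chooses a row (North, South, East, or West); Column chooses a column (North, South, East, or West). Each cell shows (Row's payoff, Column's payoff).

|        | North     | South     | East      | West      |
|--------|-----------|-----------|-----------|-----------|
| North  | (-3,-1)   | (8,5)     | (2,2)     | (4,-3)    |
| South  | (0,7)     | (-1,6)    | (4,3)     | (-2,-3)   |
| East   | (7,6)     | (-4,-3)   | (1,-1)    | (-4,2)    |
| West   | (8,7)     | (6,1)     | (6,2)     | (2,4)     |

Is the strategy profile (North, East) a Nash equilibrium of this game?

No

Holding Column at East: Row gets 2 from North but could get 6 by switching to West. Row has a profitable deviation.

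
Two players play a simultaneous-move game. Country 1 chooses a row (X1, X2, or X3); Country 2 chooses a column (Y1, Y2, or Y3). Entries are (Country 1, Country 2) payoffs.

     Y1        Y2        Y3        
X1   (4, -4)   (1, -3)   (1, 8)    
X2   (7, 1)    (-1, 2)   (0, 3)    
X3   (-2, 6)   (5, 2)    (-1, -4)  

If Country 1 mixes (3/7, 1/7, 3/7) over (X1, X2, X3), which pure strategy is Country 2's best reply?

Country 2's best reply maximizes expected payoff against the mix.
Y1: (3/7)·(-4) + (1/7)·1 + (3/7)·6 = 1
Y2: (3/7)·(-3) + (1/7)·2 + (3/7)·2 = -1/7
Y3: (3/7)·8 + (1/7)·3 + (3/7)·(-4) = 15/7
Highest expected payoff is 15/7, from Y3.

Y3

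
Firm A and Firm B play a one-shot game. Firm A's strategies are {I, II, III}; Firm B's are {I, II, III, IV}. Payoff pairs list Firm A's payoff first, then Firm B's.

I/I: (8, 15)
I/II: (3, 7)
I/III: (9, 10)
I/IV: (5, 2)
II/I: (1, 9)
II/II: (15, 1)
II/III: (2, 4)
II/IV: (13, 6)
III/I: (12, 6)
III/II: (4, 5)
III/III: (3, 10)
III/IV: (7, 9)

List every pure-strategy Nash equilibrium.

There is no pure-strategy Nash equilibrium

Find each player's best response to every opponent strategy; NE are the intersections.
Firm A's best responses — vs I: III (payoff 12); vs II: II (payoff 15); vs III: I (payoff 9); vs IV: II (payoff 13).
Firm B's best responses — vs I: I (payoff 15); vs II: I (payoff 9); vs III: III (payoff 10).
No cell has both players best-responding. For instance, Firm A's best reply to III is I, but against I Firm B prefers I over III.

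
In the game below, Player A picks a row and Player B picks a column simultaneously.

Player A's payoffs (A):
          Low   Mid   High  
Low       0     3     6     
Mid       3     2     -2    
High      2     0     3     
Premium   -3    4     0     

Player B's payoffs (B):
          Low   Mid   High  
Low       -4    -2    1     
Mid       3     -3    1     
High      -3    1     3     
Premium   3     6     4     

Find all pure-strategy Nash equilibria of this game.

A profile is a Nash equilibrium when each player is best-responding to the other.
Player A's best responses — vs Low: Mid (payoff 3); vs Mid: Premium (payoff 4); vs High: Low (payoff 6).
Player B's best responses — vs Low: High (payoff 1); vs Mid: Low (payoff 3); vs High: High (payoff 3); vs Premium: Mid (payoff 6).
Mutual best responses occur at (Low, High), (Mid, Low), and (Premium, Mid); at each, neither player gains by switching.

(Low, High), (Mid, Low), and (Premium, Mid)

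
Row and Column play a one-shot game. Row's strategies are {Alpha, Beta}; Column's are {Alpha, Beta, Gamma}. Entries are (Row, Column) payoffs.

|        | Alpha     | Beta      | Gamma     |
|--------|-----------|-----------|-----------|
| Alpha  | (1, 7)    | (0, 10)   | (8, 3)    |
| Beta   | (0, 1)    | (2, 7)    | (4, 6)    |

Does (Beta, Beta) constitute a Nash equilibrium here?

Yes

Holding Column at Beta: Row gets 2 from Beta, versus 0 from Alpha. No profitable deviation for Row.
Holding Row at Beta: Column gets 7 from Beta, versus 1 from Alpha, 6 from Gamma. No profitable deviation for Column either.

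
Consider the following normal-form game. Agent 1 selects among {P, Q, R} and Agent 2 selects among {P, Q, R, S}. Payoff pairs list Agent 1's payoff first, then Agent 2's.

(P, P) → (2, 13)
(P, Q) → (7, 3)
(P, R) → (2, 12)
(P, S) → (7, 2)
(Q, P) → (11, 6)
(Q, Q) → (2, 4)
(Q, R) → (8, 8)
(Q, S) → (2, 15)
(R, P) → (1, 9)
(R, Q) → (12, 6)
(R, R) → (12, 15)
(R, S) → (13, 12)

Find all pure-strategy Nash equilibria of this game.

(R, R)

A profile is a Nash equilibrium when each player is best-responding to the other.
Agent 1's best responses — vs P: Q (payoff 11); vs Q: R (payoff 12); vs R: R (payoff 12); vs S: R (payoff 13).
Agent 2's best responses — vs P: P (payoff 13); vs Q: S (payoff 15); vs R: R (payoff 15).
The only mutual best response is (R, R); neither player gains by switching there.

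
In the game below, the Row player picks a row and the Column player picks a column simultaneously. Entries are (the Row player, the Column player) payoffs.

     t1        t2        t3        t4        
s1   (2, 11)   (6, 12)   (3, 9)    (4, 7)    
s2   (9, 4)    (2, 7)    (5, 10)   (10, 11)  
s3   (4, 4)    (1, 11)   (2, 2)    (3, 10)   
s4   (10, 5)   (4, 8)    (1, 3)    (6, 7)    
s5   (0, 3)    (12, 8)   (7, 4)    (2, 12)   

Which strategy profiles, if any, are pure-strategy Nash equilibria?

A profile is a Nash equilibrium when each player is best-responding to the other.
The Row player's best responses — vs t1: s4 (payoff 10); vs t2: s5 (payoff 12); vs t3: s5 (payoff 7); vs t4: s2 (payoff 10).
The Column player's best responses — vs s1: t2 (payoff 12); vs s2: t4 (payoff 11); vs s3: t2 (payoff 11); vs s4: t2 (payoff 8); vs s5: t4 (payoff 12).
The only mutual best response is (s2, t4); neither player gains by switching there.

(s2, t4)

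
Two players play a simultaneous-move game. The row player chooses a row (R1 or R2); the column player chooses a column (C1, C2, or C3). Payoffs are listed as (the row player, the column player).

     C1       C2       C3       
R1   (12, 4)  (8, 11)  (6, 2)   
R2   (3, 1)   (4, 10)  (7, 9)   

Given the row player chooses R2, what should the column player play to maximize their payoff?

With the row player fixed at R2, the column player's payoffs are: C1 → 1, C2 → 10, C3 → 9.
The maximum is 10, achieved by C2.

C2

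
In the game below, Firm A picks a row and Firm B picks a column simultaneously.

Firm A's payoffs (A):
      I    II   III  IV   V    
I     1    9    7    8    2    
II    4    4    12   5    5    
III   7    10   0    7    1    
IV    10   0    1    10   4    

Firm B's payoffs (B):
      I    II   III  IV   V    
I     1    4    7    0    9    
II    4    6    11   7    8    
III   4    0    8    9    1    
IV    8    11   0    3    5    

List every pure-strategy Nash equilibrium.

(II, III)

Find each player's best response to every opponent strategy; NE are the intersections.
Firm A's best responses — vs I: IV (payoff 10); vs II: III (payoff 10); vs III: II (payoff 12); vs IV: IV (payoff 10); vs V: II (payoff 5).
Firm B's best responses — vs I: V (payoff 9); vs II: III (payoff 11); vs III: IV (payoff 9); vs IV: II (payoff 11).
The only mutual best response is (II, III); neither player gains by switching there.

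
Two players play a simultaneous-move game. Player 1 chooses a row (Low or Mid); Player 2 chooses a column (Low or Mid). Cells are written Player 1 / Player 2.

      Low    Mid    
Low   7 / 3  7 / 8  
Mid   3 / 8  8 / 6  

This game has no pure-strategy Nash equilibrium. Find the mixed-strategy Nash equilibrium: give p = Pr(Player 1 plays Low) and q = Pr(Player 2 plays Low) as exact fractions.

In a mixed NE each player is indifferent between their pure strategies, so the opponent's mix sets the indifference.
Player 2 indifferent between Low and Mid: p·3 + (1−p)·8 = p·8 + (1−p)·6 ⟹ 8 + (-5)p = 6 + 2p ⟹ p = 2/7.
Player 1 indifferent between Low and Mid: q·7 + (1−q)·7 = q·3 + (1−q)·8 ⟹ 7 + 0q = 8 + (-5)q ⟹ q = 1/5.

p = 2/7, q = 1/5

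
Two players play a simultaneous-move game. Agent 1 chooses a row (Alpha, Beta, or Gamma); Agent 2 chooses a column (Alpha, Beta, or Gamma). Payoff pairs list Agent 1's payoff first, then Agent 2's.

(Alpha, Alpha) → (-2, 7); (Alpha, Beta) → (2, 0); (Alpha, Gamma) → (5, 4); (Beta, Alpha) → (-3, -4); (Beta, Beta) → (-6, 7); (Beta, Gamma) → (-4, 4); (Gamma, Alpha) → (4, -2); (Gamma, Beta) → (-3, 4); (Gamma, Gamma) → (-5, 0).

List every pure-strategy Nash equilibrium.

A profile is a Nash equilibrium when each player is best-responding to the other.
Agent 1's best responses — vs Alpha: Gamma (payoff 4); vs Beta: Alpha (payoff 2); vs Gamma: Alpha (payoff 5).
Agent 2's best responses — vs Alpha: Alpha (payoff 7); vs Beta: Beta (payoff 7); vs Gamma: Beta (payoff 4).
No cell has both players best-responding. For instance, Agent 1's best reply to Beta is Alpha, but against Alpha Agent 2 prefers Alpha over Beta.

No pure-strategy Nash equilibrium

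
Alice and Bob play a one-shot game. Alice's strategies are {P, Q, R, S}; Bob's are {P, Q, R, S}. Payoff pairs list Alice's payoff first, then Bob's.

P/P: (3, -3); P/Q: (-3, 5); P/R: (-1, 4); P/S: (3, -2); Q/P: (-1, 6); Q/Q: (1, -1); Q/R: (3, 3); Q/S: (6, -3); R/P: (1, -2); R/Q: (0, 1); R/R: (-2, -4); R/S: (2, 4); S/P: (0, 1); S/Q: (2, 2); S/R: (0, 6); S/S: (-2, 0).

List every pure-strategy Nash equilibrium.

Find each player's best response to every opponent strategy; NE are the intersections.
Alice's best responses — vs P: P (payoff 3); vs Q: S (payoff 2); vs R: Q (payoff 3); vs S: Q (payoff 6).
Bob's best responses — vs P: Q (payoff 5); vs Q: P (payoff 6); vs R: S (payoff 4); vs S: R (payoff 6).
No cell has both players best-responding. For instance, Alice's best reply to R is Q, but against Q Bob prefers P over R.

There is no pure-strategy Nash equilibrium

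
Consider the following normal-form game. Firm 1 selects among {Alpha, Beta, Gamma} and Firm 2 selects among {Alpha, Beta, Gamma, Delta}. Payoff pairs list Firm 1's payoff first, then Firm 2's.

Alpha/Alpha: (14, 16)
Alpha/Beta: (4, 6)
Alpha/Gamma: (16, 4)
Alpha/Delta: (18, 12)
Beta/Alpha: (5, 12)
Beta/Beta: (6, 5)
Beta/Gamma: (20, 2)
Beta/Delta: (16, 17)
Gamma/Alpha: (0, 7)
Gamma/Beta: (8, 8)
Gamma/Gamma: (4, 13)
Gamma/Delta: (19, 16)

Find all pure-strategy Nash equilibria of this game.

(Alpha, Alpha) and (Gamma, Delta)

Find each player's best response to every opponent strategy; NE are the intersections.
Firm 1's best responses — vs Alpha: Alpha (payoff 14); vs Beta: Gamma (payoff 8); vs Gamma: Beta (payoff 20); vs Delta: Gamma (payoff 19).
Firm 2's best responses — vs Alpha: Alpha (payoff 16); vs Beta: Delta (payoff 17); vs Gamma: Delta (payoff 16).
Mutual best responses occur at (Alpha, Alpha) and (Gamma, Delta); at each, neither player gains by switching.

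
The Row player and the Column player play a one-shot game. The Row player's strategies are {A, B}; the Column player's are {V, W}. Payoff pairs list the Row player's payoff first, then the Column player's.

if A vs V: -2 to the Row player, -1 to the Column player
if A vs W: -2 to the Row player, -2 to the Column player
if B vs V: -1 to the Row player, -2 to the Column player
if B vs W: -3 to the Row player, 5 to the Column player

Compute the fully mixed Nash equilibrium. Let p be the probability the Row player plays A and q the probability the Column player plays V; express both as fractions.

p = 7/8, q = 1/2

In a mixed NE each player is indifferent between their pure strategies, so the opponent's mix sets the indifference.
The Column player indifferent between V and W: p·(-1) + (1−p)·(-2) = p·(-2) + (1−p)·5 ⟹ (-2) + 1p = 5 + (-7)p ⟹ p = 7/8.
The Row player indifferent between A and B: q·(-2) + (1−q)·(-2) = q·(-1) + (1−q)·(-3) ⟹ (-2) + 0q = (-3) + 2q ⟹ q = 1/2.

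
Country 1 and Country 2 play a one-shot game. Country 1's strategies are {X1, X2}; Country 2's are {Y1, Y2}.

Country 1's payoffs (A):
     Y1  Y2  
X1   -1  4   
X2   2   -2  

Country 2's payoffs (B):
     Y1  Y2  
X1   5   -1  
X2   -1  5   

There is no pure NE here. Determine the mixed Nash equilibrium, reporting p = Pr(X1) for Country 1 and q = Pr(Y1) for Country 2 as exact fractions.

p = 1/2, q = 2/3

Each player's mixing probability is pinned down by making the *other* player indifferent.
Country 2 indifferent between Y1 and Y2: p·5 + (1−p)·(-1) = p·(-1) + (1−p)·5 ⟹ (-1) + 6p = 5 + (-6)p ⟹ p = 1/2.
Country 1 indifferent between X1 and X2: q·(-1) + (1−q)·4 = q·2 + (1−q)·(-2) ⟹ 4 + (-5)q = (-2) + 4q ⟹ q = 2/3.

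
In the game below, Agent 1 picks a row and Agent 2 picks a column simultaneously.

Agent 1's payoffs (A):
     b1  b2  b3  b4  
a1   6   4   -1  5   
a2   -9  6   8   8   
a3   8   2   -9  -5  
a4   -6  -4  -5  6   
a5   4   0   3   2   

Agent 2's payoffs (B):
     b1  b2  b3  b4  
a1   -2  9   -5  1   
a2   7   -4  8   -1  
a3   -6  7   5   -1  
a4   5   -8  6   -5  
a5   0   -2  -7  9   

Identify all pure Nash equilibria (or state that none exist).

(a2, b3)

A profile is a Nash equilibrium when each player is best-responding to the other.
Agent 1's best responses — vs b1: a3 (payoff 8); vs b2: a2 (payoff 6); vs b3: a2 (payoff 8); vs b4: a2 (payoff 8).
Agent 2's best responses — vs a1: b2 (payoff 9); vs a2: b3 (payoff 8); vs a3: b2 (payoff 7); vs a4: b3 (payoff 6); vs a5: b4 (payoff 9).
The only mutual best response is (a2, b3); neither player gains by switching there.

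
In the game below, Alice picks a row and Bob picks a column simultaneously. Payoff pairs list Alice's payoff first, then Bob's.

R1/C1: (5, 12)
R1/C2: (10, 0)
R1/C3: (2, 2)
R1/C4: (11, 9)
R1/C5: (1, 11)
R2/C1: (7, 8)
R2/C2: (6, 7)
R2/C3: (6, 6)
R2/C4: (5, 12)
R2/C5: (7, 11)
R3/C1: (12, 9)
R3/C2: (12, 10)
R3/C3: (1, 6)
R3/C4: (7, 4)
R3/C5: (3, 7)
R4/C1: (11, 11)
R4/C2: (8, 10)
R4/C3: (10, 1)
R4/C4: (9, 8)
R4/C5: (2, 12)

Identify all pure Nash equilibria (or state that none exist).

(R3, C2)

Check mutual best responses: a cell is a NE iff neither player can gain by unilaterally deviating.
Alice's best responses — vs C1: R3 (payoff 12); vs C2: R3 (payoff 12); vs C3: R4 (payoff 10); vs C4: R1 (payoff 11); vs C5: R2 (payoff 7).
Bob's best responses — vs R1: C1 (payoff 12); vs R2: C4 (payoff 12); vs R3: C2 (payoff 10); vs R4: C5 (payoff 12).
The only mutual best response is (R3, C2); neither player gains by switching there.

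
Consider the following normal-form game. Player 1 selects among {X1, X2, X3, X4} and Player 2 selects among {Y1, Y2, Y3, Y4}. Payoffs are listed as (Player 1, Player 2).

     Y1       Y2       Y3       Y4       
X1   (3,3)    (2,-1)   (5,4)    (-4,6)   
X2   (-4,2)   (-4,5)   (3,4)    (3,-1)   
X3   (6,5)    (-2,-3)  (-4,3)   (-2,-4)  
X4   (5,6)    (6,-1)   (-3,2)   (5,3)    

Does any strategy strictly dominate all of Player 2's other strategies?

No strictly dominant strategy

Check whether one of Player 2's strategies beats all alternatives regardless of what the opponent does.
Y1 is not dominant: against X1, Y3 gives 4 > 3.
Y2 is not dominant: against X1, Y1 gives 3 > -1.
Y3 is not dominant: against X1, Y4 gives 6 > 4.
Y4 is not dominant: against X2, Y1 gives 2 > -1.
No single strategy is best against every opponent action.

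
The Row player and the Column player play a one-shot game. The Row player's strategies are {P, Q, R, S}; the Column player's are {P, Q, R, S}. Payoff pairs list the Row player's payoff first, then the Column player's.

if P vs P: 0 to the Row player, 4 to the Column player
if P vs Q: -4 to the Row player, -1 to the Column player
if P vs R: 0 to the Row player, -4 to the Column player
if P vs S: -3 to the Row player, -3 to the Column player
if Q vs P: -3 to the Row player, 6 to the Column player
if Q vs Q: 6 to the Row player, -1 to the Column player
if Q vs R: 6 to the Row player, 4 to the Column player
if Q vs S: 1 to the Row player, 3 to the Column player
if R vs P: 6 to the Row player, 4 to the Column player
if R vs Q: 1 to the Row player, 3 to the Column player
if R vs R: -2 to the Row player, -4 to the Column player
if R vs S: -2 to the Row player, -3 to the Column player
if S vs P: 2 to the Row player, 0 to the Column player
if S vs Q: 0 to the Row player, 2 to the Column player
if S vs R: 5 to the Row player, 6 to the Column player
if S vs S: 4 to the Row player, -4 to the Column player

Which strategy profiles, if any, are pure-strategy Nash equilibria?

Find each player's best response to every opponent strategy; NE are the intersections.
The Row player's best responses — vs P: R (payoff 6); vs Q: Q (payoff 6); vs R: Q (payoff 6); vs S: S (payoff 4).
The Column player's best responses — vs P: P (payoff 4); vs Q: P (payoff 6); vs R: P (payoff 4); vs S: R (payoff 6).
The only mutual best response is (R, P); neither player gains by switching there.

(R, P)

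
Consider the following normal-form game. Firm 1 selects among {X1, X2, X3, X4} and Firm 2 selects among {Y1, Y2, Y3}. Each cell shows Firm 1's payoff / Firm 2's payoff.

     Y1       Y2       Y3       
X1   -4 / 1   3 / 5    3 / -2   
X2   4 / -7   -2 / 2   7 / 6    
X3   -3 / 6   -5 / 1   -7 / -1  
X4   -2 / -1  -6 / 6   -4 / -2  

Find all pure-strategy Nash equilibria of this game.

A profile is a Nash equilibrium when each player is best-responding to the other.
Firm 1's best responses — vs Y1: X2 (payoff 4); vs Y2: X1 (payoff 3); vs Y3: X2 (payoff 7).
Firm 2's best responses — vs X1: Y2 (payoff 5); vs X2: Y3 (payoff 6); vs X3: Y1 (payoff 6); vs X4: Y2 (payoff 6).
Mutual best responses occur at (X1, Y2) and (X2, Y3); at each, neither player gains by switching.

(X1, Y2) and (X2, Y3)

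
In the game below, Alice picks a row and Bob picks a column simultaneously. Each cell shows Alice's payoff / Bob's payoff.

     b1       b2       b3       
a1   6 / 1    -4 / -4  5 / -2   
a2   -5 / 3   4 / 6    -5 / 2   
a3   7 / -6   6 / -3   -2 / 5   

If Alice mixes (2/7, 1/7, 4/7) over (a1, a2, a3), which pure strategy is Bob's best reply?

Bob's best reply maximizes expected payoff against the mix.
b1: (2/7)·1 + (1/7)·3 + (4/7)·(-6) = -19/7
b2: (2/7)·(-4) + (1/7)·6 + (4/7)·(-3) = -2
b3: (2/7)·(-2) + (1/7)·2 + (4/7)·5 = 18/7
Highest expected payoff is 18/7, from b3.

b3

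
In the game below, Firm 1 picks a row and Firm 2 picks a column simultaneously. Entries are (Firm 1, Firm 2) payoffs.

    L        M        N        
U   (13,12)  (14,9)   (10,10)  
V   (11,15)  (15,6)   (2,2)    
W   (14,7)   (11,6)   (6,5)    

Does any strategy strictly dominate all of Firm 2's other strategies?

L

Check whether one of Firm 2's strategies beats all alternatives regardless of what the opponent does.
L strictly dominates: vs U: 12 > each of {9, 10}; vs V: 15 > each of {6, 2}; vs W: 7 > each of {6, 5}.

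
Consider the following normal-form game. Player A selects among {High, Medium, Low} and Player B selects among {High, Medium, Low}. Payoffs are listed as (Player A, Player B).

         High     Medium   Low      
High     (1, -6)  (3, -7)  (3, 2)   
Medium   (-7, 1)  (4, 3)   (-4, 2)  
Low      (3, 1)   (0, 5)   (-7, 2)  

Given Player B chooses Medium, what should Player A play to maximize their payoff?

Medium

With Player B fixed at Medium, Player A's payoffs are: High → 3, Medium → 4, Low → 0.
The maximum is 4, achieved by Medium.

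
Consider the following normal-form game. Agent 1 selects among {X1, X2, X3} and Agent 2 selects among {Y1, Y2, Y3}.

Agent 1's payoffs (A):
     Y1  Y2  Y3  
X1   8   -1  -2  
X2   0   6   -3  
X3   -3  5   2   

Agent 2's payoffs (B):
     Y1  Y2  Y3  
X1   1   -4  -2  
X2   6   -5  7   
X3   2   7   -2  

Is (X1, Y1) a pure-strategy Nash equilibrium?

Holding Agent 2 at Y1: Agent 1 gets 8 from X1, versus 0 from X2, -3 from X3. No profitable deviation for Agent 1.
Holding Agent 1 at X1: Agent 2 gets 1 from Y1, versus -4 from Y2, -2 from Y3. No profitable deviation for Agent 2 either.

Yes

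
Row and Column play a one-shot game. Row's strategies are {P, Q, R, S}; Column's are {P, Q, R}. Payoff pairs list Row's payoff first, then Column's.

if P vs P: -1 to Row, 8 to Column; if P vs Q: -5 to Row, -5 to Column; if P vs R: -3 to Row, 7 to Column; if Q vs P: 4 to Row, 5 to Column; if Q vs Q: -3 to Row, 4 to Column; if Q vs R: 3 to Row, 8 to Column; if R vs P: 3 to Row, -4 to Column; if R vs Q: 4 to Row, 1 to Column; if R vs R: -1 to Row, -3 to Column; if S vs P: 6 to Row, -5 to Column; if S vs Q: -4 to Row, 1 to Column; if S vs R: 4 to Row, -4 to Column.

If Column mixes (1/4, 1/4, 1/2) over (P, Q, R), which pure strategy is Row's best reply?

Row's best reply maximizes expected payoff against the mix.
P: (1/4)·(-1) + (1/4)·(-5) + (1/2)·(-3) = -3
Q: (1/4)·4 + (1/4)·(-3) + (1/2)·3 = 7/4
R: (1/4)·3 + (1/4)·4 + (1/2)·(-1) = 5/4
S: (1/4)·6 + (1/4)·(-4) + (1/2)·4 = 5/2
Highest expected payoff is 5/2, from S.

S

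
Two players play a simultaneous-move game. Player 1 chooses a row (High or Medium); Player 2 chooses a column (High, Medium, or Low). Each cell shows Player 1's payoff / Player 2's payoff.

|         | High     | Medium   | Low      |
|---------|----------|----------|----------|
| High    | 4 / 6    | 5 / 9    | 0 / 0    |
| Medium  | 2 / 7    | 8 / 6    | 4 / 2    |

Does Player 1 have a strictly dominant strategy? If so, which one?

Check whether one of Player 1's strategies beats all alternatives regardless of what the opponent does.
High is not dominant: against Medium, Medium gives 8 > 5.
Medium is not dominant: against High, High gives 4 > 2.
No single strategy is best against every opponent action.

None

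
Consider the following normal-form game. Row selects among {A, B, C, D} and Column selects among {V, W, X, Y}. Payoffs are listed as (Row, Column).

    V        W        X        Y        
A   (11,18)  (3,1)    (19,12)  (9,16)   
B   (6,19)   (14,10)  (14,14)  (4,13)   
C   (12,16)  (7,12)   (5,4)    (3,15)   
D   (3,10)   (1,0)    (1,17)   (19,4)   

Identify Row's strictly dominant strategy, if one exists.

None

A strategy is strictly dominant if it gives Row a strictly higher payoff than every other strategy, against every choice by the opponent.
A is not dominant: against V, C gives 12 > 11.
B is not dominant: against V, A gives 11 > 6.
C is not dominant: against W, B gives 14 > 7.
D is not dominant: against V, A gives 11 > 3.
No single strategy is best against every opponent action.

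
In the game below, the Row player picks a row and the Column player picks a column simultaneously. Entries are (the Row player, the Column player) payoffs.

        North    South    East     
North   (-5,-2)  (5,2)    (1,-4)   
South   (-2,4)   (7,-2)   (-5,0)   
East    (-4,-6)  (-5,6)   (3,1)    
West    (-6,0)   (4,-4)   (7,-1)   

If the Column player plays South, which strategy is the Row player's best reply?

South

With the Column player fixed at South, the Row player's payoffs are: North → 5, South → 7, East → -5, West → 4.
The maximum is 7, achieved by South.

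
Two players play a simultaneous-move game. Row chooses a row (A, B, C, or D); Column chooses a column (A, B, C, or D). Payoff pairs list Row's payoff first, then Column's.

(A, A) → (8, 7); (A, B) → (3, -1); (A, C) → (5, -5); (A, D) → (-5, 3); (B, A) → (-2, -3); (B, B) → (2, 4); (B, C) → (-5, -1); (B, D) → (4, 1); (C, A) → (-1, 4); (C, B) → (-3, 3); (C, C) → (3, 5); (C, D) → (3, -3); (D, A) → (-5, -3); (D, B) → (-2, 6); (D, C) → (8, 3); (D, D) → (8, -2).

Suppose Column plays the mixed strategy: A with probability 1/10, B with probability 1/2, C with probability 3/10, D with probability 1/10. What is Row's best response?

Row's best reply maximizes expected payoff against the mix.
A: (1/10)·8 + (1/2)·3 + (3/10)·5 + (1/10)·(-5) = 33/10
B: (1/10)·(-2) + (1/2)·2 + (3/10)·(-5) + (1/10)·4 = -3/10
C: (1/10)·(-1) + (1/2)·(-3) + (3/10)·3 + (1/10)·3 = -2/5
D: (1/10)·(-5) + (1/2)·(-2) + (3/10)·8 + (1/10)·8 = 17/10
Highest expected payoff is 33/10, from A.

A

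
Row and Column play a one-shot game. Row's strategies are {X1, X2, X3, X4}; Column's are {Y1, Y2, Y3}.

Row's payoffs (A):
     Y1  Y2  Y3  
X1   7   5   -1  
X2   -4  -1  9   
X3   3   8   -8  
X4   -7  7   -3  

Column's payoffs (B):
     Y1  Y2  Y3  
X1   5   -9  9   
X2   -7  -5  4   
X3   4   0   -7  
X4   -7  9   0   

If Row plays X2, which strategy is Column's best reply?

Y3

With Row fixed at X2, Column's payoffs are: Y1 → -7, Y2 → -5, Y3 → 4.
The maximum is 4, achieved by Y3.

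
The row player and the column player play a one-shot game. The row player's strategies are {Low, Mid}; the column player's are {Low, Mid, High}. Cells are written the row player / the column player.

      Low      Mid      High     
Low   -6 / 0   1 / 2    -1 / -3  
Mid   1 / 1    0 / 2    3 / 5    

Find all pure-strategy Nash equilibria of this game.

(Low, Mid) and (Mid, High)

A profile is a Nash equilibrium when each player is best-responding to the other.
The row player's best responses — vs Low: Mid (payoff 1); vs Mid: Low (payoff 1); vs High: Mid (payoff 3).
The column player's best responses — vs Low: Mid (payoff 2); vs Mid: High (payoff 5).
Mutual best responses occur at (Low, Mid) and (Mid, High); at each, neither player gains by switching.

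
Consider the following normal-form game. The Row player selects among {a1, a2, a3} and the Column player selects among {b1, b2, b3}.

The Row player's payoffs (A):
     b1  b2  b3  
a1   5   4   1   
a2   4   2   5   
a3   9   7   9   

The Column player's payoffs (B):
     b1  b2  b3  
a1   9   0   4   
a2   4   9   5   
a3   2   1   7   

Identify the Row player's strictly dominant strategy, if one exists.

A strategy is strictly dominant if it gives the Row player a strictly higher payoff than every other strategy, against every choice by the opponent.
a3 strictly dominates: vs b1: 9 > each of {5, 4}; vs b2: 7 > each of {4, 2}; vs b3: 9 > each of {1, 5}.

a3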